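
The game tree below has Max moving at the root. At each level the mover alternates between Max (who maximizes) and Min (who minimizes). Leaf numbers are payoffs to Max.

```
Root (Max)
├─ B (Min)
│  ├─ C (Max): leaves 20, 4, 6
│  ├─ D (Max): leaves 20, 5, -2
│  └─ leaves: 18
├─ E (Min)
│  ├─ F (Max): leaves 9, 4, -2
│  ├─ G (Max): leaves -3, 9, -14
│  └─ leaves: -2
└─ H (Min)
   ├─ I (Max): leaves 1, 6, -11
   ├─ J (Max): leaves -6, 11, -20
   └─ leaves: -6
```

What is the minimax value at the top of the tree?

18

C (Max): max(20, 4, 6) = 20
D (Max): max(20, 5, -2) = 20
B (Min): min(20, 20, 18) = 18
F (Max): max(9, 4, -2) = 9
G (Max): max(-3, 9, -14) = 9
E (Min): min(9, 9, -2) = -2
I (Max): max(1, 6, -11) = 6
J (Max): max(-6, 11, -20) = 11
H (Min): min(6, 11, -6) = -6
Root (Max): max(18, -2, -6) = 18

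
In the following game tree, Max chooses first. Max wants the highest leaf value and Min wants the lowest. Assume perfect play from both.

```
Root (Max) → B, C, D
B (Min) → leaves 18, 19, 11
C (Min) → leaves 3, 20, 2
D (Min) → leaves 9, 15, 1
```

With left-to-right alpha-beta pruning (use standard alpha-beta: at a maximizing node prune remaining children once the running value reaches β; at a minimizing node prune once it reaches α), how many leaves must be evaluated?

5

B [α=-∞,β=+∞]: v=11
C [α=11,β=+∞]: v=3 after child 1 ≤ α → α-cutoff, skip 2
D [α=11,β=+∞]: v=9 after child 1 ≤ α → α-cutoff, skip 2
Root [α=-∞,β=+∞]: v=11
Leaves evaluated: 5 of 9.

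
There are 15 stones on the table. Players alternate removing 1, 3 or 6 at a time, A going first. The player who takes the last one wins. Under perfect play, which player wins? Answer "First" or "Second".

First

Compute winning (W) and losing (L) positions by backward induction:
i:   0  1  2  3  4  5  6  7  8  9 10 11 12 13 14 15
     L  W  L  W  L  W  W  W  W  L  W  L  W  L  W  W
Position 15 is W, so the first player wins.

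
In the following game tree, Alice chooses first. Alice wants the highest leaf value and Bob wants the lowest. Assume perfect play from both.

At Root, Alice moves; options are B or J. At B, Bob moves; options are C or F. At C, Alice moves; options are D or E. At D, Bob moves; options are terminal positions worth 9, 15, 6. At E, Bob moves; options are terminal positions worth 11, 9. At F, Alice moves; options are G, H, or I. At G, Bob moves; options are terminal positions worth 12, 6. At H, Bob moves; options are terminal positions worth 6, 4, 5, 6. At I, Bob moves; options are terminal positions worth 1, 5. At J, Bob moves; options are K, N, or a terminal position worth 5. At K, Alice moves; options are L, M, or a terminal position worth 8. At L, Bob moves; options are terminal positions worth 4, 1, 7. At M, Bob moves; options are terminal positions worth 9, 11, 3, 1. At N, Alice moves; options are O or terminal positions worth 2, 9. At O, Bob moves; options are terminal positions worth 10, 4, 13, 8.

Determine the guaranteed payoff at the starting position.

D (Bob): min(9, 15, 6) = 6
E (Bob): min(11, 9) = 9
C (Alice): max(6, 9) = 9
G (Bob): min(12, 6) = 6
H (Bob): min(6, 4, 5, 6) = 4
I (Bob): min(1, 5) = 1
F (Alice): max(6, 4, 1) = 6
B (Bob): min(9, 6) = 6
L (Bob): min(4, 1, 7) = 1
M (Bob): min(9, 11, 3, 1) = 1
K (Alice): max(1, 1, 8) = 8
O (Bob): min(10, 4, 13, 8) = 4
N (Alice): max(4, 2, 9) = 9
J (Bob): min(8, 9, 5) = 5
Root (Alice): max(6, 5) = 6

6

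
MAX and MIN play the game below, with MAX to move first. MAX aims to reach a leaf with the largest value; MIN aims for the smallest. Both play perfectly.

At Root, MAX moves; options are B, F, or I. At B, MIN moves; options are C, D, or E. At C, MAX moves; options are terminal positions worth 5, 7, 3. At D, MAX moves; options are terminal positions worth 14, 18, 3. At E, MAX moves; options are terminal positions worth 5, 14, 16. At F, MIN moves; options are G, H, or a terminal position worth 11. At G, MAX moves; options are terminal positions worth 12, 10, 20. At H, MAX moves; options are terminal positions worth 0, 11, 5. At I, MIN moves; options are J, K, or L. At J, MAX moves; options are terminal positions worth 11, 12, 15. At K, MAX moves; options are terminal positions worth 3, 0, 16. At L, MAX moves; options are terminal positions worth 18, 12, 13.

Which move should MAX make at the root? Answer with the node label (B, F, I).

I

C (MAX): max(5, 7, 3) = 7
D (MAX): max(14, 18, 3) = 18
E (MAX): max(5, 14, 16) = 16
B (MIN): min(7, 18, 16) = 7
G (MAX): max(12, 10, 20) = 20
H (MAX): max(0, 11, 5) = 11
F (MIN): min(20, 11, 11) = 11
J (MAX): max(11, 12, 15) = 15
K (MAX): max(3, 0, 16) = 16
L (MAX): max(18, 12, 13) = 18
I (MIN): min(15, 16, 18) = 15
Root (MAX): max(7, 11, 15) = 15
MAX picks the child with the highest value: I (value 15).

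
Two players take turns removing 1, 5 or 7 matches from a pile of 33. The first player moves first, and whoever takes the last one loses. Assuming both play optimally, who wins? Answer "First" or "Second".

Second

Compute winning (W) and losing (L) positions by backward induction:
i:   0  1  2  3  4  5  6  7  8  9 10 11 12 13 14 15 16 17 18 19 20 21 22 23 24 25 26 27 28 29 30 31 32 33
     W  L  W  L  W  L  W  L  W  L  W  L  W  L  W  L  W  L  W  L  W  L  W  L  W  L  W  L  W  L  W  L  W  L
Position 33 is L, so the second player wins.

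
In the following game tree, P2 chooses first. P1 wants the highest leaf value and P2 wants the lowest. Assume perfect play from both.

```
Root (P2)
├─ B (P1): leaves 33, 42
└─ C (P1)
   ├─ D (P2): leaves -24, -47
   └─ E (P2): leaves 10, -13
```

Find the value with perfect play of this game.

-13

B (P1): max(33, 42) = 42
D (P2): min(-24, -47) = -47
E (P2): min(10, -13) = -13
C (P1): max(-47, -13) = -13
Root (P2): min(42, -13) = -13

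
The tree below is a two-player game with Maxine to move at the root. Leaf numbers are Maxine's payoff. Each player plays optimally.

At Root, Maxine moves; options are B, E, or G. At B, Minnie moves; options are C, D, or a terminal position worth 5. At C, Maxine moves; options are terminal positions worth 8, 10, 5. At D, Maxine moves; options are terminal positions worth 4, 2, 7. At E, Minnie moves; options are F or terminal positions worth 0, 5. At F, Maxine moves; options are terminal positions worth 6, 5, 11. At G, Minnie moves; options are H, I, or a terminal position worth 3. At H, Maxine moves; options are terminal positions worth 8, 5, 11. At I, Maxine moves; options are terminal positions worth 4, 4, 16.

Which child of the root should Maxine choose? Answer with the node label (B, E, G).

B

C (Maxine): max(8, 10, 5) = 10
D (Maxine): max(4, 2, 7) = 7
B (Minnie): min(10, 7, 5) = 5
F (Maxine): max(6, 5, 11) = 11
E (Minnie): min(11, 0, 5) = 0
H (Maxine): max(8, 5, 11) = 11
I (Maxine): max(4, 4, 16) = 16
G (Minnie): min(11, 16, 3) = 3
Root (Maxine): max(5, 0, 3) = 5
Maxine picks the child with the highest value: B (value 5).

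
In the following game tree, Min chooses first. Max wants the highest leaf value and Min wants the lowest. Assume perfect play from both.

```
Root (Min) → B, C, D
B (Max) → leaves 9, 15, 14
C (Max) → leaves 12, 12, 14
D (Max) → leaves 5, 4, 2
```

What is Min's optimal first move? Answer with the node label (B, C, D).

B (Max): max(9, 15, 14) = 15
C (Max): max(12, 12, 14) = 14
D (Max): max(5, 4, 2) = 5
Root (Min): min(15, 14, 5) = 5
Min picks the child with the lowest value: D (value 5).

D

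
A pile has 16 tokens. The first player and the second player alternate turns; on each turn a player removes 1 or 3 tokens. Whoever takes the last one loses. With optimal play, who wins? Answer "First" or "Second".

First

W/L table (W = player to move can force a win):
i:   0  1  2  3  4  5  6  7  8  9 10 11 12 13 14 15 16
     W  L  W  L  W  L  W  L  W  L  W  L  W  L  W  L  W
Position 16 is W, so the first player wins.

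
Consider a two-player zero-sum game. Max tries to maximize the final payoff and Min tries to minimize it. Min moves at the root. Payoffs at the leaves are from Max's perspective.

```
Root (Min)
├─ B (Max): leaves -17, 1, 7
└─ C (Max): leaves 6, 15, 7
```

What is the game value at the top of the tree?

B (Max): max(-17, 1, 7) = 7
C (Max): max(6, 15, 7) = 15
Root (Min): min(7, 15) = 7

7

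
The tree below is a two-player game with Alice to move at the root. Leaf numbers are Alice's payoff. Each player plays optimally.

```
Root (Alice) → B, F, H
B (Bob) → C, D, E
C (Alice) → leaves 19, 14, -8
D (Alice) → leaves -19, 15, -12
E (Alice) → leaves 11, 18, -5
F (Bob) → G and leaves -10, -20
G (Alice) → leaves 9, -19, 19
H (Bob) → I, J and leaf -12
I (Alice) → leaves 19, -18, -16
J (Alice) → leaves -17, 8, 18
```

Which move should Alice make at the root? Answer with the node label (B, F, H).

C (Alice): max(19, 14, -8) = 19
D (Alice): max(-19, 15, -12) = 15
E (Alice): max(11, 18, -5) = 18
B (Bob): min(19, 15, 18) = 15
G (Alice): max(9, -19, 19) = 19
F (Bob): min(19, -10, -20) = -20
I (Alice): max(19, -18, -16) = 19
J (Alice): max(-17, 8, 18) = 18
H (Bob): min(19, 18, -12) = -12
Root (Alice): max(15, -20, -12) = 15
Alice picks the child with the highest value: B (value 15).

B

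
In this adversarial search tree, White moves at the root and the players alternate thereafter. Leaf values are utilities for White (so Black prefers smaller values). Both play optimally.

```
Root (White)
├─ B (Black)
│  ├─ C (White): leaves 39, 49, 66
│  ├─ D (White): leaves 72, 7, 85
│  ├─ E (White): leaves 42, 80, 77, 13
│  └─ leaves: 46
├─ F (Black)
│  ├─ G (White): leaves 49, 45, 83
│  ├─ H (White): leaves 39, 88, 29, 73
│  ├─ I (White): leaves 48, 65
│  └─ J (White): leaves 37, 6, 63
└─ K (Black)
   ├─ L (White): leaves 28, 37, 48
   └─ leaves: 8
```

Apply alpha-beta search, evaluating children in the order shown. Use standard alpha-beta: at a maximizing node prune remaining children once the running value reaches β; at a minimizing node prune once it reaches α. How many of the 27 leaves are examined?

20

C [α=-∞,β=+∞]: v=66
D [α=-∞,β=66]: v=72 after child 1 ≥ β → β-cutoff, skip 2
E [α=-∞,β=66]: v=80 after child 2 ≥ β → β-cutoff, skip 2
B [α=-∞,β=+∞]: v=46
G [α=46,β=+∞]: v=83
H [α=46,β=83]: v=88 after child 2 ≥ β → β-cutoff, skip 2
I [α=46,β=83]: v=65
J [α=46,β=65]: v=63
F [α=46,β=+∞]: v=63
L [α=63,β=+∞]: v=48
K [α=63,β=+∞]: v=48 after child 1 ≤ α → α-cutoff, skip 1
Root [α=-∞,β=+∞]: v=63
Leaves evaluated: 20 of 27.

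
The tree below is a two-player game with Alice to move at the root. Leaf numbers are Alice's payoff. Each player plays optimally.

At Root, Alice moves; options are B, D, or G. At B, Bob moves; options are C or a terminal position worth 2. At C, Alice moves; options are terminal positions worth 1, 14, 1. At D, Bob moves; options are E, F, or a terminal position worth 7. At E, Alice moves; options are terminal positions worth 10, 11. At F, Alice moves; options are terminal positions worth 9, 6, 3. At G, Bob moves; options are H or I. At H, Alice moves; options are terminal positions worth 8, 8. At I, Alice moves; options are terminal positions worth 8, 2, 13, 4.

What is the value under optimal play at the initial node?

C (Alice): max(1, 14, 1) = 14
B (Bob): min(14, 2) = 2
E (Alice): max(10, 11) = 11
F (Alice): max(9, 6, 3) = 9
D (Bob): min(11, 9, 7) = 7
H (Alice): max(8, 8) = 8
I (Alice): max(8, 2, 13, 4) = 13
G (Bob): min(8, 13) = 8
Root (Alice): max(2, 7, 8) = 8

8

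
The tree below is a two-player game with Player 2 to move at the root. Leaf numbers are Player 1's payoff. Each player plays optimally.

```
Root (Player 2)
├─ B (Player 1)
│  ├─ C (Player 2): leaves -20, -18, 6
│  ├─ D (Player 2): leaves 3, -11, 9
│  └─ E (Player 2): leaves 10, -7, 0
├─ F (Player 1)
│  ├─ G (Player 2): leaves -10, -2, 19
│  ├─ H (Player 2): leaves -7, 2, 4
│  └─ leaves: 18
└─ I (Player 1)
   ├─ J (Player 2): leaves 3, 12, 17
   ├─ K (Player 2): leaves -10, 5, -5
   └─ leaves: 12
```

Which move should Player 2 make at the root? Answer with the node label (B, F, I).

C (Player 2): min(-20, -18, 6) = -20
D (Player 2): min(3, -11, 9) = -11
E (Player 2): min(10, -7, 0) = -7
B (Player 1): max(-20, -11, -7) = -7
G (Player 2): min(-10, -2, 19) = -10
H (Player 2): min(-7, 2, 4) = -7
F (Player 1): max(-10, -7, 18) = 18
J (Player 2): min(3, 12, 17) = 3
K (Player 2): min(-10, 5, -5) = -10
I (Player 1): max(3, -10, 12) = 12
Root (Player 2): min(-7, 18, 12) = -7
Player 2 picks the child with the lowest value: B (value -7).

B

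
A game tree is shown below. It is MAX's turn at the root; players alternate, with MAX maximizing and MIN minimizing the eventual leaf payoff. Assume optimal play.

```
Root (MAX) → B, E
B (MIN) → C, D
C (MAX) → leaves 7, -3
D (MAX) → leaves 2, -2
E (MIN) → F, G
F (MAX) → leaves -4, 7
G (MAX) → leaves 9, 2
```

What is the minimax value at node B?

2

C: max(7, -3) = 7
D: max(2, -2) = 2
B: min(7, 2) = 2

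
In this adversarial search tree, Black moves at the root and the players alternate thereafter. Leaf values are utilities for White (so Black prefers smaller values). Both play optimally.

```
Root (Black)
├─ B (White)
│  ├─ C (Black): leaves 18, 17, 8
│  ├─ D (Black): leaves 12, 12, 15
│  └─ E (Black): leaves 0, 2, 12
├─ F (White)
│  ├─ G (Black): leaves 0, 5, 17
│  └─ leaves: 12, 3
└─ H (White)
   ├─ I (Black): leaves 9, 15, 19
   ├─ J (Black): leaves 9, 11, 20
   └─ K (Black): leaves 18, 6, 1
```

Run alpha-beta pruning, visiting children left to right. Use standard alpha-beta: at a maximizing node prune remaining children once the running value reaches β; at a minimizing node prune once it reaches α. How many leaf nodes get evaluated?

C [α=-∞,β=+∞]: v=8
D [α=8,β=+∞]: v=12
E [α=12,β=+∞]: v=0 after child 1 ≤ α → α-cutoff, skip 2
B [α=-∞,β=+∞]: v=12
G [α=-∞,β=12]: v=0
F [α=-∞,β=12]: v=12 after child 2 ≥ β → β-cutoff, skip 1
I [α=-∞,β=12]: v=9
J [α=9,β=12]: v=9 after child 1 ≤ α → α-cutoff, skip 2
K [α=9,β=12]: v=6 after child 2 ≤ α → α-cutoff, skip 1
H [α=-∞,β=12]: v=9
Root [α=-∞,β=+∞]: v=9
Leaves evaluated: 17 of 23.

17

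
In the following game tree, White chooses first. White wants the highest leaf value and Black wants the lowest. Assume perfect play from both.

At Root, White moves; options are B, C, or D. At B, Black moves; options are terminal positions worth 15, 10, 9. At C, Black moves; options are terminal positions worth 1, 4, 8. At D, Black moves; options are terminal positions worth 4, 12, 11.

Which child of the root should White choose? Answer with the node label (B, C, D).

B (Black): min(15, 10, 9) = 9
C (Black): min(1, 4, 8) = 1
D (Black): min(4, 12, 11) = 4
Root (White): max(9, 1, 4) = 9
White picks the child with the highest value: B (value 9).

B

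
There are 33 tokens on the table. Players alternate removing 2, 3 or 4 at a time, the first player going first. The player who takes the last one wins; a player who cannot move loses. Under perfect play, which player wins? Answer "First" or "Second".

Mark each pile size as W (mover wins) or L (mover loses):
i:   0  1  2  3  4  5  6  7  8  9 10 11 12 13 14 15 16 17 18 19 20 21 22 23 24 25 26 27 28 29 30 31 32 33
     L  L  W  W  W  W  L  L  W  W  W  W  L  L  W  W  W  W  L  L  W  W  W  W  L  L  W  W  W  W  L  L  W  W
Position 33 is W, so the first player wins.

First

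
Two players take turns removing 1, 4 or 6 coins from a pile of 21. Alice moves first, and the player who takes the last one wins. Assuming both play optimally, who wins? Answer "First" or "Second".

W/L table (W = player to move can force a win):
i:   0  1  2  3  4  5  6  7  8  9 10 11 12 13 14 15 16 17 18 19 20 21
     L  W  L  W  W  L  W  L  W  W  L  W  L  W  W  L  W  L  W  W  L  W
Position 21 is W, so the first player wins.

First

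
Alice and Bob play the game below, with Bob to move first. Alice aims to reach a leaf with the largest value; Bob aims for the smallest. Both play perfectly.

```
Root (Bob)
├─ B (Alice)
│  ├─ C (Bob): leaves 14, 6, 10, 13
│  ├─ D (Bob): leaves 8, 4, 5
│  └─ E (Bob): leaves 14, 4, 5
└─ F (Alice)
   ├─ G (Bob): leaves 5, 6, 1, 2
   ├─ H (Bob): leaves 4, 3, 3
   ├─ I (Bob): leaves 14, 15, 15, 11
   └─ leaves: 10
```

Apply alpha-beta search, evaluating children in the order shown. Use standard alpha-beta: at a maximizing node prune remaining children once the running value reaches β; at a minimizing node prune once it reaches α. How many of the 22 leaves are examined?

C [α=-∞,β=+∞]: v=6
D [α=6,β=+∞]: v=4 after child 2 ≤ α → α-cutoff, skip 1
E [α=6,β=+∞]: v=4 after child 2 ≤ α → α-cutoff, skip 1
B [α=-∞,β=+∞]: v=6
G [α=-∞,β=6]: v=1
H [α=1,β=6]: v=3
I [α=3,β=6]: v=11
F [α=-∞,β=6]: v=11 after child 3 ≥ β → β-cutoff, skip 1
Root [α=-∞,β=+∞]: v=6
Leaves evaluated: 19 of 22.

19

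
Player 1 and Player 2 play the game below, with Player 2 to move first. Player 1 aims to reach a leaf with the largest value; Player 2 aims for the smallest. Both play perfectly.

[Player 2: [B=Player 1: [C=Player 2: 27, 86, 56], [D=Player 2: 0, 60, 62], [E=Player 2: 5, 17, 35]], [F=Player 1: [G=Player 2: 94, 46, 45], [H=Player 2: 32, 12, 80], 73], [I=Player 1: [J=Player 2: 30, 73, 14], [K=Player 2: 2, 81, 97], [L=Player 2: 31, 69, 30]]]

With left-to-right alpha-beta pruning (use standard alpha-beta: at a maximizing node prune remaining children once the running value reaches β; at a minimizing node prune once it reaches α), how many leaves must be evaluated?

15

C [α=-∞,β=+∞]: v=27
D [α=27,β=+∞]: v=0 after child 1 ≤ α → α-cutoff, skip 2
E [α=27,β=+∞]: v=5 after child 1 ≤ α → α-cutoff, skip 2
B [α=-∞,β=+∞]: v=27
G [α=-∞,β=27]: v=45
F [α=-∞,β=27]: v=45 after child 1 ≥ β → β-cutoff, skip 2
J [α=-∞,β=27]: v=14
K [α=14,β=27]: v=2 after child 1 ≤ α → α-cutoff, skip 2
L [α=14,β=27]: v=30
I [α=-∞,β=27]: v=30
Root [α=-∞,β=+∞]: v=27
Leaves evaluated: 15 of 25.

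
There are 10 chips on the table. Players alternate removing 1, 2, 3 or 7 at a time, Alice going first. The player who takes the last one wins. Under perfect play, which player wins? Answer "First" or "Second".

First

Compute winning (W) and losing (L) positions by backward induction:
i:   0  1  2  3  4  5  6  7  8  9 10
     L  W  W  W  L  W  W  W  L  W  W
Position 10 is W, so the first player wins.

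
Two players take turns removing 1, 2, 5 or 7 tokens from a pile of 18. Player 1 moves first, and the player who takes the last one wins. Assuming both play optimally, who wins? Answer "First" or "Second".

Second

Compute winning (W) and losing (L) positions by backward induction:
i:   0  1  2  3  4  5  6  7  8  9 10 11 12 13 14 15 16 17 18
     L  W  W  L  W  W  L  W  W  L  W  W  L  W  W  L  W  W  L
Position 18 is L, so the second player wins.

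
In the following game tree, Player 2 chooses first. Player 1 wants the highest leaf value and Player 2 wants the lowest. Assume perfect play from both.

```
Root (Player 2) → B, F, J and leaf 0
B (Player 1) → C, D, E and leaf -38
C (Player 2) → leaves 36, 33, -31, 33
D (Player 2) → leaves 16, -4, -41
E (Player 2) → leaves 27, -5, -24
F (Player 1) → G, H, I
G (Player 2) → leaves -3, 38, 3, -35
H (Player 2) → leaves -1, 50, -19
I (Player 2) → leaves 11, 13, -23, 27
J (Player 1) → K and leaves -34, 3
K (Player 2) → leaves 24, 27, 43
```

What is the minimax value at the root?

-24

C (Player 2): min(36, 33, -31, 33) = -31
D (Player 2): min(16, -4, -41) = -41
E (Player 2): min(27, -5, -24) = -24
B (Player 1): max(-31, -41, -24, -38) = -24
G (Player 2): min(-3, 38, 3, -35) = -35
H (Player 2): min(-1, 50, -19) = -19
I (Player 2): min(11, 13, -23, 27) = -23
F (Player 1): max(-35, -19, -23) = -19
K (Player 2): min(24, 27, 43) = 24
J (Player 1): max(24, -34, 3) = 24
Root (Player 2): min(-24, -19, 24, 0) = -24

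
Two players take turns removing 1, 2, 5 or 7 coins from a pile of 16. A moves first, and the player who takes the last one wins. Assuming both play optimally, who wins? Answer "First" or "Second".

First

Mark each pile size as W (mover wins) or L (mover loses):
i:   0  1  2  3  4  5  6  7  8  9 10 11 12 13 14 15 16
     L  W  W  L  W  W  L  W  W  L  W  W  L  W  W  L  W
Position 16 is W, so the first player wins.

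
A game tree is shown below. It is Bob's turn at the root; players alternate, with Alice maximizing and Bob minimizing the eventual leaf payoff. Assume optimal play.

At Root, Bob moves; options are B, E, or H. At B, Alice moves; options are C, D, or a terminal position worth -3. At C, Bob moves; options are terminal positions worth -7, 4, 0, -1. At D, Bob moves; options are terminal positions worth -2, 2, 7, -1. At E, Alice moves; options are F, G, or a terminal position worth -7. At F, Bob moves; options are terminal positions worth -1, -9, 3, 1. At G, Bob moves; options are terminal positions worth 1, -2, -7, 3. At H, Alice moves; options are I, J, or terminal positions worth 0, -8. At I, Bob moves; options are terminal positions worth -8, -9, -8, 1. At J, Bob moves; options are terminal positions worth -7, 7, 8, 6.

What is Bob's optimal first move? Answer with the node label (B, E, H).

E

C (Bob): min(-7, 4, 0, -1) = -7
D (Bob): min(-2, 2, 7, -1) = -2
B (Alice): max(-7, -2, -3) = -2
F (Bob): min(-1, -9, 3, 1) = -9
G (Bob): min(1, -2, -7, 3) = -7
E (Alice): max(-9, -7, -7) = -7
I (Bob): min(-8, -9, -8, 1) = -9
J (Bob): min(-7, 7, 8, 6) = -7
H (Alice): max(-9, -7, 0, -8) = 0
Root (Bob): min(-2, -7, 0) = -7
Bob picks the child with the lowest value: E (value -7).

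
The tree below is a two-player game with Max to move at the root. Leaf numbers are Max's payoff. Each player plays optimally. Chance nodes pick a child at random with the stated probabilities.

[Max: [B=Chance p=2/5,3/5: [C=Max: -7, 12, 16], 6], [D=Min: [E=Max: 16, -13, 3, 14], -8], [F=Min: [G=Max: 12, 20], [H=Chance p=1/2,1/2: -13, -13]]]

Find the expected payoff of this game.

10

C (Max): max(-7, 12, 16) = 16
B (Chance): 2/5·16 + 3/5·6 = 10
E (Max): max(16, -13, 3, 14) = 16
D (Min): min(16, -8) = -8
G (Max): max(12, 20) = 20
H (Chance): 1/2·-13 + 1/2·-13 = -13
F (Min): min(20, -13) = -13
Root (Max): max(10, -8, -13) = 10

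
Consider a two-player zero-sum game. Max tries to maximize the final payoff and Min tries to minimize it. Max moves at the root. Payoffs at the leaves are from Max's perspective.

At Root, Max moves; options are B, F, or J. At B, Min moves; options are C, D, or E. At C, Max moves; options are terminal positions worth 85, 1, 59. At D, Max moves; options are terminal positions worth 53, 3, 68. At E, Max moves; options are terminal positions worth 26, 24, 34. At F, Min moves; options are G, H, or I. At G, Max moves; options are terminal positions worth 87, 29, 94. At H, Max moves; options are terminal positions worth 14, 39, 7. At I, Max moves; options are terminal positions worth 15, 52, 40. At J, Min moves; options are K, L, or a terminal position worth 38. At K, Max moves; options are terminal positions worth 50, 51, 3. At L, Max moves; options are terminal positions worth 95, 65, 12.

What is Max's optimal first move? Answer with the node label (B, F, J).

F

C (Max): max(85, 1, 59) = 85
D (Max): max(53, 3, 68) = 68
E (Max): max(26, 24, 34) = 34
B (Min): min(85, 68, 34) = 34
G (Max): max(87, 29, 94) = 94
H (Max): max(14, 39, 7) = 39
I (Max): max(15, 52, 40) = 52
F (Min): min(94, 39, 52) = 39
K (Max): max(50, 51, 3) = 51
L (Max): max(95, 65, 12) = 95
J (Min): min(51, 95, 38) = 38
Root (Max): max(34, 39, 38) = 39
Max picks the child with the highest value: F (value 39).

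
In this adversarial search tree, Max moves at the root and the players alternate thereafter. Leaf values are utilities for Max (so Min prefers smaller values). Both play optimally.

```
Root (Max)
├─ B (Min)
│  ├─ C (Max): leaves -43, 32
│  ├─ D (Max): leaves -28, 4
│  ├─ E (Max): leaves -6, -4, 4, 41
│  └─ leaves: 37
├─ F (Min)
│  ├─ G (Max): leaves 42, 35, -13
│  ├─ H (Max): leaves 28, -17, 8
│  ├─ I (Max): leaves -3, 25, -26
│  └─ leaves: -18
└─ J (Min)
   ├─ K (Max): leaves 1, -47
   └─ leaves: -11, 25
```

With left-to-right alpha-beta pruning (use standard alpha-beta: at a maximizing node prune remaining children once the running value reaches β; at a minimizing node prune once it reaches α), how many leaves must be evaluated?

20

C [α=-∞,β=+∞]: v=32
D [α=-∞,β=32]: v=4
E [α=-∞,β=4]: v=4 after child 3 ≥ β → β-cutoff, skip 1
B [α=-∞,β=+∞]: v=4
G [α=4,β=+∞]: v=42
H [α=4,β=42]: v=28
I [α=4,β=28]: v=25
F [α=4,β=+∞]: v=-18
K [α=4,β=+∞]: v=1
J [α=4,β=+∞]: v=1 after child 1 ≤ α → α-cutoff, skip 2
Root [α=-∞,β=+∞]: v=4
Leaves evaluated: 20 of 23.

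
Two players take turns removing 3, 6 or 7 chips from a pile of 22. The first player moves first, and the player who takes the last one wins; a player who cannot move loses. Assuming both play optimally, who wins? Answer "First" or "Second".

Compute winning (W) and losing (L) positions by backward induction:
i:   0  1  2  3  4  5  6  7  8  9 10 11 12 13 14 15 16 17 18 19 20 21 22
     L  L  L  W  W  W  W  W  W  W  L  L  L  W  W  W  W  W  W  W  L  L  L
Position 22 is L, so the second player wins.

Second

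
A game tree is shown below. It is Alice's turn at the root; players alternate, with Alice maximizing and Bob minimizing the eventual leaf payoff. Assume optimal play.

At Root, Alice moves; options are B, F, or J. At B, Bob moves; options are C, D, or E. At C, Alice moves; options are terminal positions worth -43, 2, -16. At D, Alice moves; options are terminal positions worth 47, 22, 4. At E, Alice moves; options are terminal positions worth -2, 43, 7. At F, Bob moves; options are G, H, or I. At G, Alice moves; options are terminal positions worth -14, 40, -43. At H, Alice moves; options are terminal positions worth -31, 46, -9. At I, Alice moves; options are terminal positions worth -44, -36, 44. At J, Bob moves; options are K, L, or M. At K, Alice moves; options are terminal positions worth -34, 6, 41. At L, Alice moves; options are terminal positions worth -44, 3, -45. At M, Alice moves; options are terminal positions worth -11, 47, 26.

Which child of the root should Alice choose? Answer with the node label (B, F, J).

C (Alice): max(-43, 2, -16) = 2
D (Alice): max(47, 22, 4) = 47
E (Alice): max(-2, 43, 7) = 43
B (Bob): min(2, 47, 43) = 2
G (Alice): max(-14, 40, -43) = 40
H (Alice): max(-31, 46, -9) = 46
I (Alice): max(-44, -36, 44) = 44
F (Bob): min(40, 46, 44) = 40
K (Alice): max(-34, 6, 41) = 41
L (Alice): max(-44, 3, -45) = 3
M (Alice): max(-11, 47, 26) = 47
J (Bob): min(41, 3, 47) = 3
Root (Alice): max(2, 40, 3) = 40
Alice picks the child with the highest value: F (value 40).

F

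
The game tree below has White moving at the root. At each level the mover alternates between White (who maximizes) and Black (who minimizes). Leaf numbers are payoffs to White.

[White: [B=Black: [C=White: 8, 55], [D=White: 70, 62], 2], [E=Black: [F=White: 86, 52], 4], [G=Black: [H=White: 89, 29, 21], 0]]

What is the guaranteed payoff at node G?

H: max(89, 29, 21) = 89
G: min(89, 0) = 0

0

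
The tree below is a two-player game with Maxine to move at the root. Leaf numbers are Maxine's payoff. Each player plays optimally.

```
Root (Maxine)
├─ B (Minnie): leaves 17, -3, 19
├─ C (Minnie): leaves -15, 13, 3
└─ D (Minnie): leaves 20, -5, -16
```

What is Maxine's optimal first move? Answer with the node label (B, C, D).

B (Minnie): min(17, -3, 19) = -3
C (Minnie): min(-15, 13, 3) = -15
D (Minnie): min(20, -5, -16) = -16
Root (Maxine): max(-3, -15, -16) = -3
Maxine picks the child with the highest value: B (value -3).

B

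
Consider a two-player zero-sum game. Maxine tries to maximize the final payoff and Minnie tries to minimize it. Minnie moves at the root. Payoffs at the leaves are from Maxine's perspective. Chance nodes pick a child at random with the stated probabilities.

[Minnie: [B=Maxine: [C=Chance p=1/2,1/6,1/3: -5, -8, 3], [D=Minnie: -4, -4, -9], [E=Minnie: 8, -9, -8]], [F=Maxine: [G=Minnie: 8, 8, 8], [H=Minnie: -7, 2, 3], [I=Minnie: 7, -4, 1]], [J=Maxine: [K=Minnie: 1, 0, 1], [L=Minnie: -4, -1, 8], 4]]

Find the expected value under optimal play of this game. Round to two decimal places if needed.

-2.83

C (Chance): 1/2·-5 + 1/6·-8 + 1/3·3 = -2.83
D (Minnie): min(-4, -4, -9) = -9
E (Minnie): min(8, -9, -8) = -9
B (Maxine): max(-2.83, -9, -9) = -2.83
G (Minnie): min(8, 8, 8) = 8
H (Minnie): min(-7, 2, 3) = -7
I (Minnie): min(7, -4, 1) = -4
F (Maxine): max(8, -7, -4) = 8
K (Minnie): min(1, 0, 1) = 0
L (Minnie): min(-4, -1, 8) = -4
J (Maxine): max(0, -4, 4) = 4
Root (Minnie): min(-2.83, 8, 4) = -2.83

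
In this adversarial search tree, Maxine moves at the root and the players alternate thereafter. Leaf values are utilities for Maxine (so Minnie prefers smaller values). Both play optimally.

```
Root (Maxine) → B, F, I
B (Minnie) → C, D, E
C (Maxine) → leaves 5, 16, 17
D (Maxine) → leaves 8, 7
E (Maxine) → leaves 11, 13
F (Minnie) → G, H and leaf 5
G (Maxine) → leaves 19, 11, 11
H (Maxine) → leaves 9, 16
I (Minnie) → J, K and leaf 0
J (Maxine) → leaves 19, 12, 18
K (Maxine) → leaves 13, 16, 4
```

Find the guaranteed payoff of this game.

C (Maxine): max(5, 16, 17) = 17
D (Maxine): max(8, 7) = 8
E (Maxine): max(11, 13) = 13
B (Minnie): min(17, 8, 13) = 8
G (Maxine): max(19, 11, 11) = 19
H (Maxine): max(9, 16) = 16
F (Minnie): min(19, 16, 5) = 5
J (Maxine): max(19, 12, 18) = 19
K (Maxine): max(13, 16, 4) = 16
I (Minnie): min(19, 16, 0) = 0
Root (Maxine): max(8, 5, 0) = 8

8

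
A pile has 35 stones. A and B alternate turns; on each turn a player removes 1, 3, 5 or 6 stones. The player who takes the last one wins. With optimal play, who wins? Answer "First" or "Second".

Second

Positions where the player to move wins (W) vs loses (L):
i:   0  1  2  3  4  5  6  7  8  9 10 11 12 13 14 15 16 17 18 19 20 21 22 23 24 25 26 27 28 29 30 31 32 33 34 35
     L  W  L  W  L  W  W  W  W  W  W  L  W  L  W  L  W  W  W  W  W  W  L  W  L  W  L  W  W  W  W  W  W  L  W  L
Position 35 is L, so the second player wins.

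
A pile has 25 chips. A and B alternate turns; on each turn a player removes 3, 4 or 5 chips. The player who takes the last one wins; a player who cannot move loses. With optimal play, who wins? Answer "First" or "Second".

Compute winning (W) and losing (L) positions by backward induction:
i:   0  1  2  3  4  5  6  7  8  9 10 11 12 13 14 15 16 17 18 19 20 21 22 23 24 25
     L  L  L  W  W  W  W  W  L  L  L  W  W  W  W  W  L  L  L  W  W  W  W  W  L  L
Position 25 is L, so the second player wins.

Second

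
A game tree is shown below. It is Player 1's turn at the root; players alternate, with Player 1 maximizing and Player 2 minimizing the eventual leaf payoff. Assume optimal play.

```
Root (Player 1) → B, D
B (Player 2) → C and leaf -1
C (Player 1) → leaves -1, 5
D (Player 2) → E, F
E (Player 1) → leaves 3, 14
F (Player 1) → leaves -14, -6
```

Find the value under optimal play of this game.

-1

C (Player 1): max(-1, 5) = 5
B (Player 2): min(5, -1) = -1
E (Player 1): max(3, 14) = 14
F (Player 1): max(-14, -6) = -6
D (Player 2): min(14, -6) = -6
Root (Player 1): max(-1, -6) = -1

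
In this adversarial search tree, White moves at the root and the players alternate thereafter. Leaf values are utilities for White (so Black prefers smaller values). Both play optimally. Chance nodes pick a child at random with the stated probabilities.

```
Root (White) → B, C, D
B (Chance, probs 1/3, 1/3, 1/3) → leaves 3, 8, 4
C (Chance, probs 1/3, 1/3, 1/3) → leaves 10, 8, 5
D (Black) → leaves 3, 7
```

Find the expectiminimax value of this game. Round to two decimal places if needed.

B (Chance): 1/3·3 + 1/3·8 + 1/3·4 = 5
C (Chance): 1/3·10 + 1/3·8 + 1/3·5 = 7.67
D (Black): min(3, 7) = 3
Root (White): max(5, 7.67, 3) = 7.67

7.67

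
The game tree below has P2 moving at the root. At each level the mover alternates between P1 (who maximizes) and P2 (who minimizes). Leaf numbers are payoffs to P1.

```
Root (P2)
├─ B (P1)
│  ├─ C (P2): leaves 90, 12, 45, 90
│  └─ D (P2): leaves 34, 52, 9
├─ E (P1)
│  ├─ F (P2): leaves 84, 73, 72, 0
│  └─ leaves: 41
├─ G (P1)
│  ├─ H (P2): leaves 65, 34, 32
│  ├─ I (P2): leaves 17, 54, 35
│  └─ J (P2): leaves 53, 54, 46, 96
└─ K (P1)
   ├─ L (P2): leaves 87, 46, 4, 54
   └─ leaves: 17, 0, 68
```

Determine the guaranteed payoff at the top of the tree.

12

C (P2): min(90, 12, 45, 90) = 12
D (P2): min(34, 52, 9) = 9
B (P1): max(12, 9) = 12
F (P2): min(84, 73, 72, 0) = 0
E (P1): max(0, 41) = 41
H (P2): min(65, 34, 32) = 32
I (P2): min(17, 54, 35) = 17
J (P2): min(53, 54, 46, 96) = 46
G (P1): max(32, 17, 46) = 46
L (P2): min(87, 46, 4, 54) = 4
K (P1): max(4, 17, 0, 68) = 68
Root (P2): min(12, 41, 46, 68) = 12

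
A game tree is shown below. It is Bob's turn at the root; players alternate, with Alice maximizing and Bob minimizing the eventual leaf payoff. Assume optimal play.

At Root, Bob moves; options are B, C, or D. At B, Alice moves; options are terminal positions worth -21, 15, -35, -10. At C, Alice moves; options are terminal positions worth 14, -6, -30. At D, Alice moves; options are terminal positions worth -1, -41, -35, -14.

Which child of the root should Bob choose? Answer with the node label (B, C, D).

B (Alice): max(-21, 15, -35, -10) = 15
C (Alice): max(14, -6, -30) = 14
D (Alice): max(-1, -41, -35, -14) = -1
Root (Bob): min(15, 14, -1) = -1
Bob picks the child with the lowest value: D (value -1).

D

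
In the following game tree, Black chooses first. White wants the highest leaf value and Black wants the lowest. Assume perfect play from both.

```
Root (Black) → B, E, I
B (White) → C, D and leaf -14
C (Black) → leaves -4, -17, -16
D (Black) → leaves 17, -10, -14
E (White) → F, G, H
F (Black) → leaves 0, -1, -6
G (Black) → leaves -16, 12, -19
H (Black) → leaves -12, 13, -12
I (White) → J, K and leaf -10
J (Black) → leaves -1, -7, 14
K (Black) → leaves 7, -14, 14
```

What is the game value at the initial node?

C (Black): min(-4, -17, -16) = -17
D (Black): min(17, -10, -14) = -14
B (White): max(-17, -14, -14) = -14
F (Black): min(0, -1, -6) = -6
G (Black): min(-16, 12, -19) = -19
H (Black): min(-12, 13, -12) = -12
E (White): max(-6, -19, -12) = -6
J (Black): min(-1, -7, 14) = -7
K (Black): min(7, -14, 14) = -14
I (White): max(-7, -14, -10) = -7
Root (Black): min(-14, -6, -7) = -14

-14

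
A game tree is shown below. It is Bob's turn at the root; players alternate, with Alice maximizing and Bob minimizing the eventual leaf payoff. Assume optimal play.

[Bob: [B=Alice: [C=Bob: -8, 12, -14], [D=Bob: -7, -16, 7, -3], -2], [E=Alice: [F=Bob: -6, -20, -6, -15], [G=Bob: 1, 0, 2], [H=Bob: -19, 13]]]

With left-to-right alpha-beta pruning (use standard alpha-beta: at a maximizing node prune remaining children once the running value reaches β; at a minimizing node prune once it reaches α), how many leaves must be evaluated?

C [α=-∞,β=+∞]: v=-14
D [α=-14,β=+∞]: v=-16 after child 2 ≤ α → α-cutoff, skip 2
B [α=-∞,β=+∞]: v=-2
F [α=-∞,β=-2]: v=-20
G [α=-20,β=-2]: v=0
E [α=-∞,β=-2]: v=0 after child 2 ≥ β → β-cutoff, skip 1
Root [α=-∞,β=+∞]: v=-2
Leaves evaluated: 13 of 17.

13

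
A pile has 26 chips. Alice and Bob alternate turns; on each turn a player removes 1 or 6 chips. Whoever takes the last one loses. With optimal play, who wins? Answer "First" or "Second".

W/L table (W = player to move can force a win):
i:   0  1  2  3  4  5  6  7  8  9 10 11 12 13 14 15 16 17 18 19 20 21 22 23 24 25 26
     W  L  W  L  W  L  W  W  L  W  L  W  L  W  W  L  W  L  W  L  W  W  L  W  L  W  L
Position 26 is L, so the second player wins.

Second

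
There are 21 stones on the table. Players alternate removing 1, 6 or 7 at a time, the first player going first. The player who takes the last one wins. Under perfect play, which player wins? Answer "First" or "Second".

i:   0  1  2  3  4  5  6  7  8  9 10 11 12 13 14 15 16 17 18 19 20 21
     L  W  L  W  L  W  W  W  W  W  W  W  L  W  L  W  L  W  W  W  W  W
Position 21 is W, so the first player wins.

First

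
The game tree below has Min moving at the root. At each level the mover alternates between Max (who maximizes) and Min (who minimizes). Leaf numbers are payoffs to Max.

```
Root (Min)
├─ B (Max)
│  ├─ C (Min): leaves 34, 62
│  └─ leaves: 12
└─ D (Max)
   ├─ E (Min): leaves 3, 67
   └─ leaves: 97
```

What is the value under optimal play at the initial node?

34

C (Min): min(34, 62) = 34
B (Max): max(34, 12) = 34
E (Min): min(3, 67) = 3
D (Max): max(3, 97) = 97
Root (Min): min(34, 97) = 34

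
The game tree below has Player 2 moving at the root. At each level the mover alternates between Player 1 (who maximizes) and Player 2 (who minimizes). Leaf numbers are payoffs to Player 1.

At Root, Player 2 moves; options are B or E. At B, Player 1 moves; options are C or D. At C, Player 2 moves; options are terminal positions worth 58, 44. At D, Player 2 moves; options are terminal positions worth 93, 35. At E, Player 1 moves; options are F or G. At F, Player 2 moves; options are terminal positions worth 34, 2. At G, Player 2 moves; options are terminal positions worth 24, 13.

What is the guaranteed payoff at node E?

13

F: min(34, 2) = 2
G: min(24, 13) = 13
E: max(2, 13) = 13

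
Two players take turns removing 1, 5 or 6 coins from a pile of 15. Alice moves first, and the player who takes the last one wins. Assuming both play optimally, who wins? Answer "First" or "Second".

Second

i:   0  1  2  3  4  5  6  7  8  9 10 11 12 13 14 15
     L  W  L  W  L  W  W  W  W  W  W  L  W  L  W  L
Position 15 is L, so the second player wins.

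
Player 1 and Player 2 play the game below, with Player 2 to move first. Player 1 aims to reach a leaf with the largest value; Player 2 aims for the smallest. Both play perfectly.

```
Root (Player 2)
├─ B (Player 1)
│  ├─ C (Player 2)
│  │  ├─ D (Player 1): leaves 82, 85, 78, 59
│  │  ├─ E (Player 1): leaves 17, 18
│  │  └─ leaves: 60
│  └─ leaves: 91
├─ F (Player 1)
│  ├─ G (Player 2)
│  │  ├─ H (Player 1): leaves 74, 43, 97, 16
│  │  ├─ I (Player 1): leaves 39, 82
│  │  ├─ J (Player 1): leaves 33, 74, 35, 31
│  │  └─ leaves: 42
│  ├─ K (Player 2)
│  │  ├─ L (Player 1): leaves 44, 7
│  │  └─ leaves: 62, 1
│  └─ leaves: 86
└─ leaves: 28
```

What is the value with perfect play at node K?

1

L: max(44, 7) = 44
K: min(44, 62, 1) = 1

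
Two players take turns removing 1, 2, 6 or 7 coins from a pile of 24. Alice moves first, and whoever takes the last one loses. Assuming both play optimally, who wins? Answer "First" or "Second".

Compute winning (W) and losing (L) positions by backward induction:
i:   0  1  2  3  4  5  6  7  8  9 10 11 12 13 14 15 16 17 18 19 20 21 22 23 24
     W  L  W  W  L  W  W  W  W  L  W  W  L  W  W  W  W  L  W  W  L  W  W  W  W
Position 24 is W, so the first player wins.

First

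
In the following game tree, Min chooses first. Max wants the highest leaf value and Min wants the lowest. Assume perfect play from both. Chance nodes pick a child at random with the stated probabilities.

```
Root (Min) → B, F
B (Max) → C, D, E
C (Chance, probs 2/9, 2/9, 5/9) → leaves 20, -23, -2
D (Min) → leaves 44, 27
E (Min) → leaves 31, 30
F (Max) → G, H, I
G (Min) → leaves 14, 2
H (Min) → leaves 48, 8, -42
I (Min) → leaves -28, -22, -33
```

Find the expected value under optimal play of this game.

2

C (Chance): 2/9·20 + 2/9·-23 + 5/9·-2 = -1.78
D (Min): min(44, 27) = 27
E (Min): min(31, 30) = 30
B (Max): max(-1.78, 27, 30) = 30
G (Min): min(14, 2) = 2
H (Min): min(48, 8, -42) = -42
I (Min): min(-28, -22, -33) = -33
F (Max): max(2, -42, -33) = 2
Root (Min): min(30, 2) = 2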